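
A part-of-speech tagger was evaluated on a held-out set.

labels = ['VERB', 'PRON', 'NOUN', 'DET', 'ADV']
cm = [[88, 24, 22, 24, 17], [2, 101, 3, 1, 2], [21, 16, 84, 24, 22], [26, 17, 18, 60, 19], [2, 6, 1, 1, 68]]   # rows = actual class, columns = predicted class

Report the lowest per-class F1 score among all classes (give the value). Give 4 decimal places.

0.4800

Per-class F1 score (2·TP/(2·TP+FP+FN)):
  VERB: TP=88, FP=2+21+26+2=51, FN=24+22+24+17=87 → 176/314 = 0.56051
  PRON: TP=101, FP=24+16+17+6=63, FN=2+3+1+2=8 → 202/273 = 0.73993
  NOUN: TP=84, FP=22+3+18+1=44, FN=21+16+24+22=83 → 168/295 = 0.56949
  DET: TP=60, FP=24+1+24+1=50, FN=26+17+18+19=80 → 120/250 = 0.48000
  ADV: TP=68, FP=17+2+22+19=60, FN=2+6+1+1=10 → 136/206 = 0.66019
Lowest is class 'DET' with F1 score = 0.4800.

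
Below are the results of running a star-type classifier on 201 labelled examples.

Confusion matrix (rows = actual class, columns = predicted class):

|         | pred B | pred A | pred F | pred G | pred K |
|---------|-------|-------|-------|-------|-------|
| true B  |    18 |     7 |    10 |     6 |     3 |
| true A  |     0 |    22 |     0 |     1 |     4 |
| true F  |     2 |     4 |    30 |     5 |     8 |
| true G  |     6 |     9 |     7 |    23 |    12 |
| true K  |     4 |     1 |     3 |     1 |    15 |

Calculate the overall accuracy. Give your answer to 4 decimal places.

0.5373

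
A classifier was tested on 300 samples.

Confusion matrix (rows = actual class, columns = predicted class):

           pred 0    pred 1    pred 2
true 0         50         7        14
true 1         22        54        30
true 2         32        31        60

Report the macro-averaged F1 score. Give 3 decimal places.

Per-class F1 score (2·TP/(2·TP+FP+FN)):
  0: TP=50, FP=22+32=54, FN=7+14=21 → 100/175 = 0.5714
  1: TP=54, FP=7+31=38, FN=22+30=52 → 108/198 = 0.5455
  2: TP=60, FP=14+30=44, FN=32+31=63 → 120/227 = 0.5286
Macro-F1 score = mean = (0.5714 + 0.5455 + 0.5286) / 3 = 0.549

0.549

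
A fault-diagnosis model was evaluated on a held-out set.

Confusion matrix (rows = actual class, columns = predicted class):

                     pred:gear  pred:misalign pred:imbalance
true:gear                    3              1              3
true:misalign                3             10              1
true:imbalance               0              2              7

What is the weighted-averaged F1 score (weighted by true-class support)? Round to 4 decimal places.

0.6634

Per-class F1 score (2·TP/(2·TP+FP+FN)):
  gear: TP=3, FP=3+0=3, FN=1+3=4 → 6/13 = 0.46154
  misalign: TP=10, FP=1+2=3, FN=3+1=4 → 20/27 = 0.74074
  imbalance: TP=7, FP=3+1=4, FN=0+2=2 → 14/20 = 0.70000
Weighted-F1 score = Σ (supportᵢ/N)·F1 scoreᵢ with N=30: (7/30)·0.46154 + (14/30)·0.74074 + (9/30)·0.70000 = 0.6634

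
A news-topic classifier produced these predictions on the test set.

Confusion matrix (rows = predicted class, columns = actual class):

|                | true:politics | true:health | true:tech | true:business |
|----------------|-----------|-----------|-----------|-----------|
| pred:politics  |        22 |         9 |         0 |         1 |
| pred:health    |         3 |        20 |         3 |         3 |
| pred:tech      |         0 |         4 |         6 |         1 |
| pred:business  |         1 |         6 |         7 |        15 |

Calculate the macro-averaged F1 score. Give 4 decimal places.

Per-class F1 score (2·TP/(2·TP+FP+FN)):
  politics: TP=22, FP=9+0+1=10, FN=3+0+1=4 → 44/58 = 0.75862
  health: TP=20, FP=3+3+3=9, FN=9+4+6=19 → 40/68 = 0.58824
  tech: TP=6, FP=0+4+1=5, FN=0+3+7=10 → 12/27 = 0.44444
  business: TP=15, FP=1+6+7=14, FN=1+3+1=5 → 30/49 = 0.61224
Macro-F1 score = mean = (0.75862 + 0.58824 + 0.44444 + 0.61224) / 4 = 0.6009

0.6009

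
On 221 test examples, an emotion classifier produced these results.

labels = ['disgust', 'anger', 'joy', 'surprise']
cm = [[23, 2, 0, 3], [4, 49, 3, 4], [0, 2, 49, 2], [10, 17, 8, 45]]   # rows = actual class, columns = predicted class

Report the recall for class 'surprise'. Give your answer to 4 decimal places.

0.5625

One-vs-rest for 'surprise': TP = diagonal; FP = other classes predicted 'surprise'; FN = 'surprise' predicted as other.
recall = TP/(TP+FN).
surprise: TP=45, FN=10+17+8=35 → 45/80 = 0.56250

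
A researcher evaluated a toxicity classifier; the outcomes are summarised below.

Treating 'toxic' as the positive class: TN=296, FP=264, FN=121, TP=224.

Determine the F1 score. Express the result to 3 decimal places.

0.538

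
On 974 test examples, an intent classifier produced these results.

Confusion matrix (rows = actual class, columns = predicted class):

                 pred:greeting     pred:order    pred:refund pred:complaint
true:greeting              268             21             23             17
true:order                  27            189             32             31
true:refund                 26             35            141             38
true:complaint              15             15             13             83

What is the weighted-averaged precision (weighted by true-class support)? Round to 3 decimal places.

Per-class precision (TP/(TP+FP)):
  greeting: TP=268, FP=27+26+15=68 → 268/336 = 0.7976
  order: TP=189, FP=21+35+15=71 → 189/260 = 0.7269
  refund: TP=141, FP=23+32+13=68 → 141/209 = 0.6746
  complaint: TP=83, FP=17+31+38=86 → 83/169 = 0.4911
Weighted-precision = Σ (supportᵢ/N)·precisionᵢ with N=974: (329/974)·0.7976 + (279/974)·0.7269 + (240/974)·0.6746 + (126/974)·0.4911 = 0.707

0.707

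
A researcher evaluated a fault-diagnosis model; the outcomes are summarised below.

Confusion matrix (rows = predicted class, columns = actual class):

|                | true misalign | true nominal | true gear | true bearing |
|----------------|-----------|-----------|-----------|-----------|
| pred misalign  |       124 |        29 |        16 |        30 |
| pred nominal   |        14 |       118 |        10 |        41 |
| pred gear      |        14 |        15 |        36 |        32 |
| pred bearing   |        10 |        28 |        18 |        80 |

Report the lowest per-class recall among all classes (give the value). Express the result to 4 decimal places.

Per-class recall (TP/(TP+FN)):
  misalign: TP=124, FN=14+14+10=38 → 124/162 = 0.76543
  nominal: TP=118, FN=29+15+28=72 → 118/190 = 0.62105
  gear: TP=36, FN=16+10+18=44 → 36/80 = 0.45000
  bearing: TP=80, FN=30+41+32=103 → 80/183 = 0.43716
Lowest is class 'bearing' with recall = 0.4372.

0.4372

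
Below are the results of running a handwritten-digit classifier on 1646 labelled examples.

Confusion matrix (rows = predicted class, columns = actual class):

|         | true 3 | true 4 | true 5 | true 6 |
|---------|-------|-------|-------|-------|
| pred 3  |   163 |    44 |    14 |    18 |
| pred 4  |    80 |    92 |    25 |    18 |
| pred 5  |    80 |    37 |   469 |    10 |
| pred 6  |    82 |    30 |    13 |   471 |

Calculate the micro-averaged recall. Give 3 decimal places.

0.726

Micro-averaging pools counts across classes: ΣTP=1195, ΣFP=451, ΣFN=451.
Micro-recall = TP/(TP+FN) on pooled counts = 0.726 (equals overall accuracy in single-label multiclass).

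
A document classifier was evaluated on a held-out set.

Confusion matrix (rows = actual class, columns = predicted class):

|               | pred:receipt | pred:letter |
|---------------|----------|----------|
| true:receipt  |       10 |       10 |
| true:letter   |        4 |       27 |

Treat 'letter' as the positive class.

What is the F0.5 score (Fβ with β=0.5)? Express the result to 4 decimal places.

Fβ = (1+β²)·TP / ((1+β²)·TP + β²·FN + FP), with β²=1/4
= 1.25·27 / (1.25·27 + 0.25·4 + 10) = 0.7542

0.7542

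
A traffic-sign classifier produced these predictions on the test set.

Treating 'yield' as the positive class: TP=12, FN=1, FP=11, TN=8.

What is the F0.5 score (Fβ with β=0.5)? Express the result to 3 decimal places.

0.571

Fβ = (1+β²)·TP / ((1+β²)·TP + β²·FN + FP), with β²=1/4
= 1.25·12 / (1.25·12 + 0.25·1 + 11) = 0.571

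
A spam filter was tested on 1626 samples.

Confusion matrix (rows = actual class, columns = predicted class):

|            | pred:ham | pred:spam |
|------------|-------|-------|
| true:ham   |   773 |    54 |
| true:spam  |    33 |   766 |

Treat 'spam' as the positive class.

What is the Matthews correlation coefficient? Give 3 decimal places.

0.893

MCC = (TP·TN − FP·FN) / √((TP+FP)(TP+FN)(TN+FP)(TN+FN))
Numerator = 766·773 − 54·33 = 590336
Denominator = √(820·799·827·806) = √436718091160 = 660846.4959
MCC = 590336 / 660846.4959 = 0.893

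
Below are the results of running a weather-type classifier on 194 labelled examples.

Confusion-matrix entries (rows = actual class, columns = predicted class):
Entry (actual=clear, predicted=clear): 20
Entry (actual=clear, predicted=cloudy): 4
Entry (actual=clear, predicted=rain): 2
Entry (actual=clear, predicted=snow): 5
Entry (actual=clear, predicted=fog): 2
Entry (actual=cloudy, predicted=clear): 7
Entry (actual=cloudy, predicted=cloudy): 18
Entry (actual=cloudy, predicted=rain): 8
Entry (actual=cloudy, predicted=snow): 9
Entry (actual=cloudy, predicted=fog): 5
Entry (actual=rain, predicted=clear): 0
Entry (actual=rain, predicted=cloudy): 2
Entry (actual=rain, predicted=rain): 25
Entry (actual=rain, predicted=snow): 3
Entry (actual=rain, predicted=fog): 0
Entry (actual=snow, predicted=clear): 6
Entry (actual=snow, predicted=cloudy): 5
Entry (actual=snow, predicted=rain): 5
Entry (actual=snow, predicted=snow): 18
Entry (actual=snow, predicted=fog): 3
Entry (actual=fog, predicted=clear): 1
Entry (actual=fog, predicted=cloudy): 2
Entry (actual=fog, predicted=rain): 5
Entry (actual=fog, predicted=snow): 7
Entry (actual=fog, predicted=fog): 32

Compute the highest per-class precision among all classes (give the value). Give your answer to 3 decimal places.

Per-class precision (TP/(TP+FP)):
  clear: TP=20, FP=7+0+6+1=14 → 20/34 = 0.5882
  cloudy: TP=18, FP=4+2+5+2=13 → 18/31 = 0.5806
  rain: TP=25, FP=2+8+5+5=20 → 25/45 = 0.5556
  snow: TP=18, FP=5+9+3+7=24 → 18/42 = 0.4286
  fog: TP=32, FP=2+5+0+3=10 → 32/42 = 0.7619
Highest is class 'fog' with precision = 0.762.

0.762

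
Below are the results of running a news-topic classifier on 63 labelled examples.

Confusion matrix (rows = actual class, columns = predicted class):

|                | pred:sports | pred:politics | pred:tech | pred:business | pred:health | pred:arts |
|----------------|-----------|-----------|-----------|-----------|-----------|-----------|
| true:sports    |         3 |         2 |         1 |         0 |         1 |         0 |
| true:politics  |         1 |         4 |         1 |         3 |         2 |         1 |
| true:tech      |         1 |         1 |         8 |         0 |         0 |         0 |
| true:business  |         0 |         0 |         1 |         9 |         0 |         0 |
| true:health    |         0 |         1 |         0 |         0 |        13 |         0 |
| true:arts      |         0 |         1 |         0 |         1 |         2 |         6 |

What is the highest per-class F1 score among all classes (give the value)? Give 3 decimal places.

0.813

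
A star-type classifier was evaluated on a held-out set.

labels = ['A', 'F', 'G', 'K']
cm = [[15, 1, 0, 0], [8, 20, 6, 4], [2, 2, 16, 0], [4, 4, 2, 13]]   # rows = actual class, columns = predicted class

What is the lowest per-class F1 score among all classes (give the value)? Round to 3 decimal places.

0.615

Per-class F1 score (2·TP/(2·TP+FP+FN)):
  A: TP=15, FP=8+2+4=14, FN=1+0+0=1 → 30/45 = 0.6667
  F: TP=20, FP=1+2+4=7, FN=8+6+4=18 → 40/65 = 0.6154
  G: TP=16, FP=0+6+2=8, FN=2+2+0=4 → 32/44 = 0.7273
  K: TP=13, FP=0+4+0=4, FN=4+4+2=10 → 26/40 = 0.6500
Lowest is class 'F' with F1 score = 0.615.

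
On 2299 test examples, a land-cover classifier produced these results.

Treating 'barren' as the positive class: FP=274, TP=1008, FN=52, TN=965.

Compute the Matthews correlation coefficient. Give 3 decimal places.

MCC = (TP·TN − FP·FN) / √((TP+FP)(TP+FN)(TN+FP)(TN+FN))
Numerator = 1008·965 − 274·52 = 958472
Denominator = √(1282·1060·1239·1017) = √1712324811960 = 1308558.2952
MCC = 958472 / 1308558.2952 = 0.732

0.732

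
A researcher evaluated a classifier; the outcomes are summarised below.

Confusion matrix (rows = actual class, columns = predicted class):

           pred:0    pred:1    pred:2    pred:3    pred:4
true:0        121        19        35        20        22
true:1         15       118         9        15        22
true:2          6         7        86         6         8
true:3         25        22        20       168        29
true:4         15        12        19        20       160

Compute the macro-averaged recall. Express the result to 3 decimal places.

0.664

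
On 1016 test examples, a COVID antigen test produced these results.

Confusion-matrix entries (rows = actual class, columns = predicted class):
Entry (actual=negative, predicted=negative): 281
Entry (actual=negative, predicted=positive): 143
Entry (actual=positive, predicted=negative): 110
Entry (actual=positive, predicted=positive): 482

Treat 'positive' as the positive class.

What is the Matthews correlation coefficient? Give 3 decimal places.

0.483

MCC = (TP·TN − FP·FN) / √((TP+FP)(TP+FN)(TN+FP)(TN+FN))
Numerator = 482·281 − 143·110 = 119712
Denominator = √(625·592·424·391) = √61340080000 = 247669.2956
MCC = 119712 / 247669.2956 = 0.483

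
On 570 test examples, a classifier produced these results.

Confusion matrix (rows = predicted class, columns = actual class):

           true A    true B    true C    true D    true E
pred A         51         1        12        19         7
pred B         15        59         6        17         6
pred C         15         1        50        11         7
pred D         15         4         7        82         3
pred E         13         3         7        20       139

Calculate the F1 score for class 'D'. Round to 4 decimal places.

Take TP from the diagonal, FP from the rest of the 'D' prediction marginal, FN from the rest of the 'D' actual marginal.
F1 score = 2·TP/(2·TP+FP+FN).
D: TP=82, FP=15+4+7+3=29, FN=19+17+11+20=67 → 164/260 = 0.63077

0.6308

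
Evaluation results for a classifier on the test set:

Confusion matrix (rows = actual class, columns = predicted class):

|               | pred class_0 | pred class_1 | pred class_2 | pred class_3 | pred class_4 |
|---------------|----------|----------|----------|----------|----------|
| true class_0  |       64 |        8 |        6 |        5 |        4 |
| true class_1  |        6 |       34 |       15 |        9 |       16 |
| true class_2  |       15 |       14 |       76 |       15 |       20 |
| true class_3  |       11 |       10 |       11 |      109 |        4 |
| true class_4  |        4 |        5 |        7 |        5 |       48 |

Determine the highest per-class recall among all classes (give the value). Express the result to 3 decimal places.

0.752

Per-class recall (TP/(TP+FN)):
  class_0: TP=64, FN=8+6+5+4=23 → 64/87 = 0.7356
  class_1: TP=34, FN=6+15+9+16=46 → 34/80 = 0.4250
  class_2: TP=76, FN=15+14+15+20=64 → 76/140 = 0.5429
  class_3: TP=109, FN=11+10+11+4=36 → 109/145 = 0.7517
  class_4: TP=48, FN=4+5+7+5=21 → 48/69 = 0.6957
Highest is class 'class_3' with recall = 0.752.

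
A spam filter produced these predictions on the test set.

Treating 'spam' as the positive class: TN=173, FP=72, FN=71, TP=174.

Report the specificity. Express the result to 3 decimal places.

Specificity = TN/(TN+FP) = 173/(173+72) = 0.706

0.706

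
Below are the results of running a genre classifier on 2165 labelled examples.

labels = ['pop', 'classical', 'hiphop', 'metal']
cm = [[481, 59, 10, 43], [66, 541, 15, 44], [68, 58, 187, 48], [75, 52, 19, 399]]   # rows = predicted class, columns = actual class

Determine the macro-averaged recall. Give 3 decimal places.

0.754

Per-class recall (TP/(TP+FN)):
  pop: TP=481, FN=66+68+75=209 → 481/690 = 0.6971
  classical: TP=541, FN=59+58+52=169 → 541/710 = 0.7620
  hiphop: TP=187, FN=10+15+19=44 → 187/231 = 0.8095
  metal: TP=399, FN=43+44+48=135 → 399/534 = 0.7472
Macro-recall = mean = (0.6971 + 0.7620 + 0.8095 + 0.7472) / 4 = 0.754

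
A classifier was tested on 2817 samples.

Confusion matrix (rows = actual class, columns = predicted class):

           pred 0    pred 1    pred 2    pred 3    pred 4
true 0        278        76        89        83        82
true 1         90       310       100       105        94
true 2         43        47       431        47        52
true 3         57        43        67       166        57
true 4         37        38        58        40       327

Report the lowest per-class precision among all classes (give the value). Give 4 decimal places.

0.3764

Per-class precision (TP/(TP+FP)):
  0: TP=278, FP=90+43+57+37=227 → 278/505 = 0.55050
  1: TP=310, FP=76+47+43+38=204 → 310/514 = 0.60311
  2: TP=431, FP=89+100+67+58=314 → 431/745 = 0.57852
  3: TP=166, FP=83+105+47+40=275 → 166/441 = 0.37642
  4: TP=327, FP=82+94+52+57=285 → 327/612 = 0.53431
Lowest is class '3' with precision = 0.3764.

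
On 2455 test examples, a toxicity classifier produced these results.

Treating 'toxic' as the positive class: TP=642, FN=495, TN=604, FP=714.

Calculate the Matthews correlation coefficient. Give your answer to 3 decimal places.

MCC = (TP·TN − FP·FN) / √((TP+FP)(TP+FN)(TN+FP)(TN+FN))
Numerator = 642·604 − 714·495 = 34338
Denominator = √(1356·1137·1318·1099) = √2233228990104 = 1494399.2071
MCC = 34338 / 1494399.2071 = 0.023

0.023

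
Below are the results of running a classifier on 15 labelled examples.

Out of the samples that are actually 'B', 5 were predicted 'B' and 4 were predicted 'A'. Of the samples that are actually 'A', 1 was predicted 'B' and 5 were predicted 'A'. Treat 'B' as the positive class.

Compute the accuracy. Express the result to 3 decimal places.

0.667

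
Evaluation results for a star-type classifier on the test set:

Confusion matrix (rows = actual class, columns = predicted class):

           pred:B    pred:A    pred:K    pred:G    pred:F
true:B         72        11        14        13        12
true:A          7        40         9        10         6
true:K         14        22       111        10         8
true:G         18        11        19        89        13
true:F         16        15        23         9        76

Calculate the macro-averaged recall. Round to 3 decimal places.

0.592

Per-class recall (TP/(TP+FN)):
  B: TP=72, FN=11+14+13+12=50 → 72/122 = 0.5902
  A: TP=40, FN=7+9+10+6=32 → 40/72 = 0.5556
  K: TP=111, FN=14+22+10+8=54 → 111/165 = 0.6727
  G: TP=89, FN=18+11+19+13=61 → 89/150 = 0.5933
  F: TP=76, FN=16+15+23+9=63 → 76/139 = 0.5468
Macro-recall = mean = (0.5902 + 0.5556 + 0.6727 + 0.5933 + 0.5468) / 5 = 0.592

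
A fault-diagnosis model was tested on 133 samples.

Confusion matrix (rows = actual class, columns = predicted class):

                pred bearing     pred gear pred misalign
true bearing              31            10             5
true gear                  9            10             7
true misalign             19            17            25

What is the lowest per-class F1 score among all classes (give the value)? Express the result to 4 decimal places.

Per-class F1 score (2·TP/(2·TP+FP+FN)):
  bearing: TP=31, FP=9+19=28, FN=10+5=15 → 62/105 = 0.59048
  gear: TP=10, FP=10+17=27, FN=9+7=16 → 20/63 = 0.31746
  misalign: TP=25, FP=5+7=12, FN=19+17=36 → 50/98 = 0.51020
Lowest is class 'gear' with F1 score = 0.3175.

0.3175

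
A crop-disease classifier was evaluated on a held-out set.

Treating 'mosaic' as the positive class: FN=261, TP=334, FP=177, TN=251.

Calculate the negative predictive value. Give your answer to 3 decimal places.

NPV = TN/(TN+FN) = 251/(251+261) = 0.490

0.490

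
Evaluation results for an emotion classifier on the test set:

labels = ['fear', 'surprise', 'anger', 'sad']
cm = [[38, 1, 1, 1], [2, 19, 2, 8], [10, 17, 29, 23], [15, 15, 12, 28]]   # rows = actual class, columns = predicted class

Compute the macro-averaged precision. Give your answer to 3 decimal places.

0.519

Per-class precision (TP/(TP+FP)):
  fear: TP=38, FP=2+10+15=27 → 38/65 = 0.5846
  surprise: TP=19, FP=1+17+15=33 → 19/52 = 0.3654
  anger: TP=29, FP=1+2+12=15 → 29/44 = 0.6591
  sad: TP=28, FP=1+8+23=32 → 28/60 = 0.4667
Macro-precision = mean = (0.5846 + 0.3654 + 0.6591 + 0.4667) / 4 = 0.519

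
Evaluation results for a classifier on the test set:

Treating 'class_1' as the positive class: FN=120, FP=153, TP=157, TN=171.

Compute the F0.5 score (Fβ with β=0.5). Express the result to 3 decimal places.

Fβ = (1+β²)·TP / ((1+β²)·TP + β²·FN + FP), with β²=1/4
= 1.25·157 / (1.25·157 + 0.25·120 + 153) = 0.517

0.517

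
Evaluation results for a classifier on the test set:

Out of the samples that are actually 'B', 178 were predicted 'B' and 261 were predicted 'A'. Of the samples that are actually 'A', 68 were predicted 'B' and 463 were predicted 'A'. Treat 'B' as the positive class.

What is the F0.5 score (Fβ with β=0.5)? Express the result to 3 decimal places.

0.625

Fβ = (1+β²)·TP / ((1+β²)·TP + β²·FN + FP), with β²=1/4
= 1.25·178 / (1.25·178 + 0.25·261 + 68) = 0.625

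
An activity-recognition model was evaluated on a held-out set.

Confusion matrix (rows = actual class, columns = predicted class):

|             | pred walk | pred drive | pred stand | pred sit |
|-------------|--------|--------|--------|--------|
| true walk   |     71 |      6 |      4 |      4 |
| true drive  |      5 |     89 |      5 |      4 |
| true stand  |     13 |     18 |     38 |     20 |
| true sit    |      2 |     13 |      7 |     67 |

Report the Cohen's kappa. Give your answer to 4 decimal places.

Observed agreement pₒ = trace/N = 265/366 = 0.72404
Expected agreement pₑ = Σ (rowᵢ·colᵢ)/N² = (85·91 + 103·126 + 89·54 + 89·95)/366² = 0.25362
κ = (pₒ − pₑ)/(1 − pₑ) = (0.72404 − 0.25362)/(1 − 0.25362) = 0.6303

0.6303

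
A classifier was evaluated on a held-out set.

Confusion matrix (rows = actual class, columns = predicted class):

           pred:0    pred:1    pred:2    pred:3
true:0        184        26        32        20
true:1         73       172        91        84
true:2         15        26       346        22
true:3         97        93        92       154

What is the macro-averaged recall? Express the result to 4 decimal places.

Per-class recall (TP/(TP+FN)):
  0: TP=184, FN=26+32+20=78 → 184/262 = 0.70229
  1: TP=172, FN=73+91+84=248 → 172/420 = 0.40952
  2: TP=346, FN=15+26+22=63 → 346/409 = 0.84597
  3: TP=154, FN=97+93+92=282 → 154/436 = 0.35321
Macro-recall = mean = (0.70229 + 0.40952 + 0.84597 + 0.35321) / 4 = 0.5777

0.5777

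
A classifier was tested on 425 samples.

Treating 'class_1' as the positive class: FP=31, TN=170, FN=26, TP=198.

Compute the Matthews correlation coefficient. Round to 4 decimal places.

0.7308

MCC = (TP·TN − FP·FN) / √((TP+FP)(TP+FN)(TN+FP)(TN+FN))
Numerator = 198·170 − 31·26 = 32854
Denominator = √(229·224·201·196) = √2020857216 = 44953.9455
MCC = 32854 / 44953.9455 = 0.7308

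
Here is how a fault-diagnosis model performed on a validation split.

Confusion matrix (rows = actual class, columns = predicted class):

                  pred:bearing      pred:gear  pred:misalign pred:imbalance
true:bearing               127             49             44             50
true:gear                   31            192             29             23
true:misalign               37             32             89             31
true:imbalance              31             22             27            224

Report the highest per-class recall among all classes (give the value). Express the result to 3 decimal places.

Per-class recall (TP/(TP+FN)):
  bearing: TP=127, FN=49+44+50=143 → 127/270 = 0.4704
  gear: TP=192, FN=31+29+23=83 → 192/275 = 0.6982
  misalign: TP=89, FN=37+32+31=100 → 89/189 = 0.4709
  imbalance: TP=224, FN=31+22+27=80 → 224/304 = 0.7368
Highest is class 'imbalance' with recall = 0.737.

0.737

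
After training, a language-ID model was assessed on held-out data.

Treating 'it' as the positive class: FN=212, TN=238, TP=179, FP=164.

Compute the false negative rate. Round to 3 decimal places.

0.542

FNR = FN/(FN+TP) = 212/(212+179) = 0.542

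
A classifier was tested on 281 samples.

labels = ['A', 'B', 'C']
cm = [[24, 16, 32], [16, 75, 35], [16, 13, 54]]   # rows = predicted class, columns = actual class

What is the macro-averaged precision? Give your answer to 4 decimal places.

Per-class precision (TP/(TP+FP)):
  A: TP=24, FP=16+32=48 → 24/72 = 0.33333
  B: TP=75, FP=16+35=51 → 75/126 = 0.59524
  C: TP=54, FP=16+13=29 → 54/83 = 0.65060
Macro-precision = mean = (0.33333 + 0.59524 + 0.65060) / 3 = 0.5264

0.5264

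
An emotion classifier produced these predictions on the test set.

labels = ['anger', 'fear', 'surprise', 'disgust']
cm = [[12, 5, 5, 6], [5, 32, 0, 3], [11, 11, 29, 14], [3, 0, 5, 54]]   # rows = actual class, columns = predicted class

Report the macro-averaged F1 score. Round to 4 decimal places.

0.6172

Per-class F1 score (2·TP/(2·TP+FP+FN)):
  anger: TP=12, FP=5+11+3=19, FN=5+5+6=16 → 24/59 = 0.40678
  fear: TP=32, FP=5+11+0=16, FN=5+0+3=8 → 64/88 = 0.72727
  surprise: TP=29, FP=5+0+5=10, FN=11+11+14=36 → 58/104 = 0.55769
  disgust: TP=54, FP=6+3+14=23, FN=3+0+5=8 → 108/139 = 0.77698
Macro-F1 score = mean = (0.40678 + 0.72727 + 0.55769 + 0.77698) / 4 = 0.6172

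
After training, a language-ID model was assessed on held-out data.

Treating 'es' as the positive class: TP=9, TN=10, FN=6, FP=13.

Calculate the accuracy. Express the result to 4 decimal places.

Accuracy = (TP+TN)/N = (9+10)/38 = 0.5000

0.5000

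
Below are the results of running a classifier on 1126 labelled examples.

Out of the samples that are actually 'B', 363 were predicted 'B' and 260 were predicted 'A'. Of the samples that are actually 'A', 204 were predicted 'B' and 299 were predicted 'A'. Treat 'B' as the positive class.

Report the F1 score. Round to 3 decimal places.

0.610

Precision = TP/(TP+FP) = 363/567 = 0.6402
Recall = TP/(TP+FN) = 363/623 = 0.5827
F1 = 2·TP/(2·TP+FP+FN) = 726/1190 = 0.610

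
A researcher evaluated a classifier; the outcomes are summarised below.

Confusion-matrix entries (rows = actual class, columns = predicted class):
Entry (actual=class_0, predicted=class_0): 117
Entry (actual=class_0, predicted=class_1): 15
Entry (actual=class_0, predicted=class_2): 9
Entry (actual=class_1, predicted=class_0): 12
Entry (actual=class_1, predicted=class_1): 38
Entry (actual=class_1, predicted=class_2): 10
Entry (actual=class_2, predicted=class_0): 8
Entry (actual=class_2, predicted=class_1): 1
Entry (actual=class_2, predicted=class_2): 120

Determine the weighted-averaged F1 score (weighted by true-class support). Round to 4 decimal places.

Per-class F1 score (2·TP/(2·TP+FP+FN)):
  class_0: TP=117, FP=12+8=20, FN=15+9=24 → 234/278 = 0.84173
  class_1: TP=38, FP=15+1=16, FN=12+10=22 → 76/114 = 0.66667
  class_2: TP=120, FP=9+10=19, FN=8+1=9 → 240/268 = 0.89552
Weighted-F1 score = Σ (supportᵢ/N)·F1 scoreᵢ with N=330: (141/330)·0.84173 + (60/330)·0.66667 + (129/330)·0.89552 = 0.8309

0.8309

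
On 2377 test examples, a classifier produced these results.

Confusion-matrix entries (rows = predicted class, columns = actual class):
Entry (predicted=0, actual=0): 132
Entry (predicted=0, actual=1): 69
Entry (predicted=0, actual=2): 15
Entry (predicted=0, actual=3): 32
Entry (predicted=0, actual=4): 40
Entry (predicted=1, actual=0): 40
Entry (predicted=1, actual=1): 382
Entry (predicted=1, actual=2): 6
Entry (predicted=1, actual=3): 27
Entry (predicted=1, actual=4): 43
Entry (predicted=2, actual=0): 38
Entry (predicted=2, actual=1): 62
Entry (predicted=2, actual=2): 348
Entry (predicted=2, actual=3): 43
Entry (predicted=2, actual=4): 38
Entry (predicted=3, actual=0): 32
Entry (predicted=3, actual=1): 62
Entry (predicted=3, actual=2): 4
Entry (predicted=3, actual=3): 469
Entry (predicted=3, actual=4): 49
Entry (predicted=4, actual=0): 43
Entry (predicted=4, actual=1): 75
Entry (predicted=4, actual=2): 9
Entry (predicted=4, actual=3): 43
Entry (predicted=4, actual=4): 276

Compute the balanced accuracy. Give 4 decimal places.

0.6689

Balanced accuracy = mean of per-class recall.
  0: recall = 132/285 = 0.46316
  1: recall = 382/650 = 0.58769
  2: recall = 348/382 = 0.91099
  3: recall = 469/614 = 0.76384
  4: recall = 276/446 = 0.61883
Mean = (0.46316 + 0.58769 + 0.91099 + 0.76384 + 0.61883) / 5 = 0.6689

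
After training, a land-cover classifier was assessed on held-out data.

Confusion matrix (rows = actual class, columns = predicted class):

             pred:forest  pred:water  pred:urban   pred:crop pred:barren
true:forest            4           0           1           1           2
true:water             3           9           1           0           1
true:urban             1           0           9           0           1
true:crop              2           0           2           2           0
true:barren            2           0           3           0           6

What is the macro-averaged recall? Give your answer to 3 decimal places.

0.568

Per-class recall (TP/(TP+FN)):
  forest: TP=4, FN=0+1+1+2=4 → 4/8 = 0.5000
  water: TP=9, FN=3+1+0+1=5 → 9/14 = 0.6429
  urban: TP=9, FN=1+0+0+1=2 → 9/11 = 0.8182
  crop: TP=2, FN=2+0+2+0=4 → 2/6 = 0.3333
  barren: TP=6, FN=2+0+3+0=5 → 6/11 = 0.5455
Macro-recall = mean = (0.5000 + 0.6429 + 0.8182 + 0.3333 + 0.5455) / 5 = 0.568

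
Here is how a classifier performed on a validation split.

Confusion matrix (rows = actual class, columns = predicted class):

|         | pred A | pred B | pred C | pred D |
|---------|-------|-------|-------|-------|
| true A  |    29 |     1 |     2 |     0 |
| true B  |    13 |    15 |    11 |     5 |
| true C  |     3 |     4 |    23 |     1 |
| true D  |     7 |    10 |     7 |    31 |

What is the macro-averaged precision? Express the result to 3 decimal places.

0.608

Per-class precision (TP/(TP+FP)):
  A: TP=29, FP=13+3+7=23 → 29/52 = 0.5577
  B: TP=15, FP=1+4+10=15 → 15/30 = 0.5000
  C: TP=23, FP=2+11+7=20 → 23/43 = 0.5349
  D: TP=31, FP=0+5+1=6 → 31/37 = 0.8378
Macro-precision = mean = (0.5577 + 0.5000 + 0.5349 + 0.8378) / 4 = 0.608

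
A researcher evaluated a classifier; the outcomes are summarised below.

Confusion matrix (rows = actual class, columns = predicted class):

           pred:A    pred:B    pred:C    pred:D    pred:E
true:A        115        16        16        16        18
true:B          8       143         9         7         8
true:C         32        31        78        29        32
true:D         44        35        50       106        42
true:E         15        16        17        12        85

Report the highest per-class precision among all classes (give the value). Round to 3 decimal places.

0.624

Per-class precision (TP/(TP+FP)):
  A: TP=115, FP=8+32+44+15=99 → 115/214 = 0.5374
  B: TP=143, FP=16+31+35+16=98 → 143/241 = 0.5934
  C: TP=78, FP=16+9+50+17=92 → 78/170 = 0.4588
  D: TP=106, FP=16+7+29+12=64 → 106/170 = 0.6235
  E: TP=85, FP=18+8+32+42=100 → 85/185 = 0.4595
Highest is class 'D' with precision = 0.624.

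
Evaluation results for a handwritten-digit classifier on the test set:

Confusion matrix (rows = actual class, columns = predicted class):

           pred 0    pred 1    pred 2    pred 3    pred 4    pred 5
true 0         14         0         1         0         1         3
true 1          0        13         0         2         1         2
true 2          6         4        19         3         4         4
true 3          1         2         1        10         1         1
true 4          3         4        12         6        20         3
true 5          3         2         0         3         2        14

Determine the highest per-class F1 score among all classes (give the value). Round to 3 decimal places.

Per-class F1 score (2·TP/(2·TP+FP+FN)):
  0: TP=14, FP=0+6+1+3+3=13, FN=0+1+0+1+3=5 → 28/46 = 0.6087
  1: TP=13, FP=0+4+2+4+2=12, FN=0+0+2+1+2=5 → 26/43 = 0.6047
  2: TP=19, FP=1+0+1+12+0=14, FN=6+4+3+4+4=21 → 38/73 = 0.5205
  3: TP=10, FP=0+2+3+6+3=14, FN=1+2+1+1+1=6 → 20/40 = 0.5000
  4: TP=20, FP=1+1+4+1+2=9, FN=3+4+12+6+3=28 → 40/77 = 0.5195
  5: TP=14, FP=3+2+4+1+3=13, FN=3+2+0+3+2=10 → 28/51 = 0.5490
Highest is class '0' with F1 score = 0.609.

0.609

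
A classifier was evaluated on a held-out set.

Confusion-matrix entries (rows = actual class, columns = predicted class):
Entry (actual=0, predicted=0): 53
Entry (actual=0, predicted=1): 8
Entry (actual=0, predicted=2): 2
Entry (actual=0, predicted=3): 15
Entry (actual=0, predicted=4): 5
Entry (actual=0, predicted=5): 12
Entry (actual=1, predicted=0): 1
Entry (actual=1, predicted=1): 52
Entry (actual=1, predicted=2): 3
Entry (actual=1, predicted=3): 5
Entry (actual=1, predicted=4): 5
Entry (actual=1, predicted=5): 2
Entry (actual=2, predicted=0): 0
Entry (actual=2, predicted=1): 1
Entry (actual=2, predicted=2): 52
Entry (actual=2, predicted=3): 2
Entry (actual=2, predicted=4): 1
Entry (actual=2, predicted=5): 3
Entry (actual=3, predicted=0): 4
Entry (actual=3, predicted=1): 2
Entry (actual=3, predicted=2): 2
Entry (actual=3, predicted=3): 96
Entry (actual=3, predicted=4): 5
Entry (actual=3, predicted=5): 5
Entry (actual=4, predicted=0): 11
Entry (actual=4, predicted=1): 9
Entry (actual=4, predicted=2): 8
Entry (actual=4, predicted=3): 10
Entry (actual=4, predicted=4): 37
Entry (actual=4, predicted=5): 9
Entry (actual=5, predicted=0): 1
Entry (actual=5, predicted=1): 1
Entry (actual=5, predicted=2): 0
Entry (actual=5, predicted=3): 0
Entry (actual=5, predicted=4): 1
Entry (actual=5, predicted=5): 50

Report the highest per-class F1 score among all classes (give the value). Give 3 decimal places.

Per-class F1 score (2·TP/(2·TP+FP+FN)):
  0: TP=53, FP=1+0+4+11+1=17, FN=8+2+15+5+12=42 → 106/165 = 0.6424
  1: TP=52, FP=8+1+2+9+1=21, FN=1+3+5+5+2=16 → 104/141 = 0.7376
  2: TP=52, FP=2+3+2+8+0=15, FN=0+1+2+1+3=7 → 104/126 = 0.8254
  3: TP=96, FP=15+5+2+10+0=32, FN=4+2+2+5+5=18 → 192/242 = 0.7934
  4: TP=37, FP=5+5+1+5+1=17, FN=11+9+8+10+9=47 → 74/138 = 0.5362
  5: TP=50, FP=12+2+3+5+9=31, FN=1+1+0+0+1=3 → 100/134 = 0.7463
Highest is class '2' with F1 score = 0.825.

0.825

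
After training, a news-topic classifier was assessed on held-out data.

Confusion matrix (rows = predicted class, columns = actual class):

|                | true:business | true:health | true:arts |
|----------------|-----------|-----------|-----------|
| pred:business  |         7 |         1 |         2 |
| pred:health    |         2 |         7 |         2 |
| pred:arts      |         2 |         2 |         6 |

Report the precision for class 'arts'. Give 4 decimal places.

Take TP from the diagonal, FP from the rest of the 'arts' prediction marginal, FN from the rest of the 'arts' actual marginal.
precision = TP/(TP+FP).
arts: TP=6, FP=2+2=4 → 6/10 = 0.60000

0.6000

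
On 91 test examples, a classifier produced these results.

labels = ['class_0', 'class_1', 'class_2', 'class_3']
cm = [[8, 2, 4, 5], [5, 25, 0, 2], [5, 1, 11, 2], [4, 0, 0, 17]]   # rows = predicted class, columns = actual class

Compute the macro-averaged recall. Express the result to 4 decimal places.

Per-class recall (TP/(TP+FN)):
  class_0: TP=8, FN=5+5+4=14 → 8/22 = 0.36364
  class_1: TP=25, FN=2+1+0=3 → 25/28 = 0.89286
  class_2: TP=11, FN=4+0+0=4 → 11/15 = 0.73333
  class_3: TP=17, FN=5+2+2=9 → 17/26 = 0.65385
Macro-recall = mean = (0.36364 + 0.89286 + 0.73333 + 0.65385) / 4 = 0.6609

0.6609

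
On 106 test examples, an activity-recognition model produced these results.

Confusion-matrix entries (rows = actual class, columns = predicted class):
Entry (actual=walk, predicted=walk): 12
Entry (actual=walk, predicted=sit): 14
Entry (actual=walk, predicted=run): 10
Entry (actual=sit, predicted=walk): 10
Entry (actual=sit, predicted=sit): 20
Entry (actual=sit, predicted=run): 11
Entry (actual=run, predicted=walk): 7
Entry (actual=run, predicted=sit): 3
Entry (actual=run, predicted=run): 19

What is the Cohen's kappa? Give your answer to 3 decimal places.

Observed agreement pₒ = trace/N = 51/106 = 0.4811
Expected agreement pₑ = Σ (rowᵢ·colᵢ)/N² = (36·29 + 41·37 + 29·40)/106² = 0.3312
κ = (pₒ − pₑ)/(1 − pₑ) = (0.4811 − 0.3312)/(1 − 0.3312) = 0.224

0.224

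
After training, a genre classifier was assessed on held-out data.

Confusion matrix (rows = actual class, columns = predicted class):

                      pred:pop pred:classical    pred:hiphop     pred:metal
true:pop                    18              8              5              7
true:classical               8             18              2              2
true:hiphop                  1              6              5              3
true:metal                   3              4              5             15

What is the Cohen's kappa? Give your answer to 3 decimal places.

0.332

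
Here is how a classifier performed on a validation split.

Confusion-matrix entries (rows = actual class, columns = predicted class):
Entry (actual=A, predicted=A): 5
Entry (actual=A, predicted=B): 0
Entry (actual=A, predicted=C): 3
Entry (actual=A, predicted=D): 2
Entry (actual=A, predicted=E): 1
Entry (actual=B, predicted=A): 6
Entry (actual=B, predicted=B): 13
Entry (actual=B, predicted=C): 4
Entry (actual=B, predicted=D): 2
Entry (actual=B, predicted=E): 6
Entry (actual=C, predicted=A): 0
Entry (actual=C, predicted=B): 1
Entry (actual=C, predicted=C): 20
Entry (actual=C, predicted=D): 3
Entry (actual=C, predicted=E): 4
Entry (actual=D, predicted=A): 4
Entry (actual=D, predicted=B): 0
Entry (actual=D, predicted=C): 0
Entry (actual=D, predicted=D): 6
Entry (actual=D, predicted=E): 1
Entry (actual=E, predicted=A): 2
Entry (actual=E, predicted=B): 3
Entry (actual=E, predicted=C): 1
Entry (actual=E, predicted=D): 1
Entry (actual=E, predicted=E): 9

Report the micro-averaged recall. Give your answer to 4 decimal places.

0.5464

Micro-averaging pools counts across classes: ΣTP=53, ΣFP=44, ΣFN=44.
Micro-recall = TP/(TP+FN) on pooled counts = 0.5464 (equals overall accuracy in single-label multiclass).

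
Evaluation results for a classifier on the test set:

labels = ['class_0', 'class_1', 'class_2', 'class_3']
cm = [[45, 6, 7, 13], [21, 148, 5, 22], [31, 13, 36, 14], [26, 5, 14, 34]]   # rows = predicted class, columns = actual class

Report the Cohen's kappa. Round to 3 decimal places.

Observed agreement pₒ = trace/N = 263/440 = 0.5977
Expected agreement pₑ = Σ (rowᵢ·colᵢ)/N² = (123·71 + 172·196 + 62·94 + 83·79)/440² = 0.2832
κ = (pₒ − pₑ)/(1 − pₑ) = (0.5977 − 0.2832)/(1 − 0.2832) = 0.439

0.439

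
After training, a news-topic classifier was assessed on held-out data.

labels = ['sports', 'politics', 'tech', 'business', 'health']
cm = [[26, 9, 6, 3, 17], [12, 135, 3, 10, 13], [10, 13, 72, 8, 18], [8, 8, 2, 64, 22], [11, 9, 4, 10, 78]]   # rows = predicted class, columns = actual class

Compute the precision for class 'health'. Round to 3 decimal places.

0.696

One-vs-rest for 'health': TP = diagonal; FP = other classes predicted 'health'; FN = 'health' predicted as other.
precision = TP/(TP+FP).
health: TP=78, FP=11+9+4+10=34 → 78/112 = 0.6964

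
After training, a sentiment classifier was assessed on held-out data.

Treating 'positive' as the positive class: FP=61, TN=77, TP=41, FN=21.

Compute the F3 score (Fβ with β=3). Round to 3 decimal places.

Fβ = (1+β²)·TP / ((1+β²)·TP + β²·FN + FP), with β²=9
= 10·41 / (10·41 + 9·21 + 61) = 0.621

0.621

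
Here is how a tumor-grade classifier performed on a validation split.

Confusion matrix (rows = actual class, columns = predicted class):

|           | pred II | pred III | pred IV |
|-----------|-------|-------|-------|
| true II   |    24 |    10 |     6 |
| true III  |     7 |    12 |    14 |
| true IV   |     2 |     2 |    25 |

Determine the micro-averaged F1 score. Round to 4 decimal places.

Micro-averaging pools counts across classes: ΣTP=61, ΣFP=41, ΣFN=41.
Micro-F1 score = 2·TP/(2·TP+FP+FN) on pooled counts = 0.5980 (equals overall accuracy in single-label multiclass).

0.5980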